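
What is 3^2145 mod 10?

3

Powers of 3 mod 10 repeat with period 4: 3, 9, 7, 1.
2145 mod 4 = 1, so the last digit matches 3^1 = 3.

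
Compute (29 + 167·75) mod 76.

14

167·75 = 12525.
12525 mod 76 = 61 (since 164·76 = 12464).
(29 + 61) mod 76 = 14.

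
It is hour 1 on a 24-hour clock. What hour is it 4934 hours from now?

15

4934 mod 24 = 14 (since 205·24 = 4920).
(1 + 14) mod 24 = 15.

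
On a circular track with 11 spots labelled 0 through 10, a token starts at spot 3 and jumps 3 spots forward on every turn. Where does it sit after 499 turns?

499·3 = 1497.
1497 mod 11 = 1 (since 136·11 = 1496).
(3 + 1) mod 11 = 4.

4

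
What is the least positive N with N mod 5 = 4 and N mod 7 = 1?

x ≡ 4 (mod 5) gives x ∈ {4, 9, 14, 19, 24, 29}.
The first of these with x mod 7 = 1 is 29.

29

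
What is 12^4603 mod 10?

8

Powers of 2 mod 10 repeat with period 4: 2, 4, 8, 6.
4603 mod 4 = 3, so the last digit matches 2^3 = 8.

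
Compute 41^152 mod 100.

By repeated squaring mod 100: 41^1≡41, 41^2≡81, 41^4≡61, 41^8≡21, 41^16≡41, 41^32≡81, 41^64≡61, 41^128≡21.
152 = 8 + 16 + 128, so 41^152 ≡ 21·41·21 ≡ 81 (mod 100).

81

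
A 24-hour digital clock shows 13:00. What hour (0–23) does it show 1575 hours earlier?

1575 − 65·24 = 15, so 1575 ≡ 15 (mod 24).
(13 − 15) mod 24 = 22.

22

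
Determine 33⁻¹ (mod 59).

59 = 1·33 + 26
33 = 1·26 + 7
26 = 3·7 + 5
7 = 1·5 + 2
5 = 2·2 + 1
2 = 2·1 + 0
Back-substituting gives 33·34 ≡ 1 (mod 59).

34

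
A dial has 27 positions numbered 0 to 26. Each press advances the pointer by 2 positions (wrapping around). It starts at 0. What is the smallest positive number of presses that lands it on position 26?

The inverse of 2 mod 27 is 14 (since 2·14 = 28 ≡ 1).
Multiplying both sides by 14: x ≡ 14·26 = 364 ≡ 13 (mod 27).
Check: 2·13 = 26 = 0·27 + 26.

13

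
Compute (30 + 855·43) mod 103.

24

855·43 = 36765.
Dividing 36765 by 103 gives quotient 356 and remainder 97.
(30 + 97) mod 103 = 24.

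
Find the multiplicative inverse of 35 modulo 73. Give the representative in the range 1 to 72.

35·48 = 1680 = 23·73 + 1, so 35⁻¹ ≡ 48 (mod 73).

48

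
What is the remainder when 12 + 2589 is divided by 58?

49

2589 = 44·58 + 37, so 2589 mod 58 = 37.
(12 + 37) mod 58 = 49.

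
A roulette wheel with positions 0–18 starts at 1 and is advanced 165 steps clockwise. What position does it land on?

165 − 8·19 = 13, so 165 ≡ 13 (mod 19).
(1 + 13) mod 19 = 14.

14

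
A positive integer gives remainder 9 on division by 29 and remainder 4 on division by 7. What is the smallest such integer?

x ≡ 4 (mod 7) gives x ∈ {4, 11, 18, 25, 32, 39, 46, 53, …}.
The first of these with x mod 29 = 9 is 67.

67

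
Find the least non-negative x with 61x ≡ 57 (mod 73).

50

61⁻¹ ≡ 6 (mod 73) because 61·6 = 366 = 5·73 + 1.
So x ≡ 6·57 = 342 ≡ 50 (mod 73).
Check: 61·50 = 3050 = 41·73 + 57.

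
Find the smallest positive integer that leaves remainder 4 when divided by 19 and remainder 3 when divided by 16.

x ≡ 3 (mod 16) gives x ∈ {3, 19, 35, 51, 67, 83, 99}.
The first of these with x mod 19 = 4 is 99.

99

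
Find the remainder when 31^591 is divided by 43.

35

Square-and-reduce mod 43: 31^1≡31, 31^2≡15, 31^4≡10, 31^8≡14, 31^16≡24, 31^32≡17, 31^64≡31, 31^128≡15, 31^256≡10, 31^512≡14.
Since 591 = 1 + 2 + 4 + 8 + 64 + 512 in binary, 31^591 ≡ 31·15·10·14·31·14 ≡ 35 (mod 43).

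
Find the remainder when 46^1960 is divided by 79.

Square-and-reduce mod 79: 46^1≡46, 46^2≡62, 46^4≡52, 46^8≡18, 46^16≡8, 46^32≡64, 46^64≡67, 46^128≡65, 46^256≡38, 46^512≡22, 46^1024≡10.
1960 = 8 + 32 + 128 + 256 + 512 + 1024, so 46^1960 ≡ 18·64·65·38·22·10 ≡ 10 (mod 79).

10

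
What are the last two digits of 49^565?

Successive squares of 49 mod 100: 49^1≡49, 49^2≡1, 49^4≡1, 49^8≡1, 49^16≡1, 49^32≡1, 49^64≡1, 49^128≡1, 49^256≡1, 49^512≡1.
565 = 1 + 4 + 16 + 32 + 512, so 49^565 ≡ 49·1·1·1·1 ≡ 49 (mod 100).

49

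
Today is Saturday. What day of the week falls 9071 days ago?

Sunday

Dividing 9071 by 7 gives quotient 1295 and remainder 6.
Saturday − 6 days → Sunday.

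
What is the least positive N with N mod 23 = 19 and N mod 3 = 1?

x ≡ 1 (mod 3) gives x ∈ {1, 4, 7, 10, 13, 16, 19}.
The first of these with x mod 23 = 19 is 19.

19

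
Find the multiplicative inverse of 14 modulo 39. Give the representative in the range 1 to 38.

39 = 2·14 + 11
14 = 1·11 + 3
11 = 3·3 + 2
3 = 1·2 + 1
2 = 2·1 + 0
Back-substituting gives 14·14 ≡ 1 (mod 39).

14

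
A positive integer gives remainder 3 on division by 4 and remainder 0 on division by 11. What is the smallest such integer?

11

x ≡ 3 (mod 4) gives x ∈ {3, 7, 11}.
The first of these with x mod 11 = 0 is 11.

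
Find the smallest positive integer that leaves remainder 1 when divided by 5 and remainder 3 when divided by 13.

16

x ≡ 1 (mod 5) gives x ∈ {1, 6, 11, 16}.
The first of these with x mod 13 = 3 is 16.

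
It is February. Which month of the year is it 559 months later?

Dividing 559 by 12 gives quotient 46 and remainder 7.
February + 7 months → September.

September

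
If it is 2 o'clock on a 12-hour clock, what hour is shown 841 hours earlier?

841 − 70·12 = 1, so 841 ≡ 1 (mod 12).
2 − 1 → 1 on a 12-hour dial.

1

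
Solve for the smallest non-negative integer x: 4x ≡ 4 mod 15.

1

4⁻¹ ≡ 4 (mod 15) because 4·4 = 16 = 1·15 + 1.
Multiplying both sides by 4: x ≡ 4·4 = 16 ≡ 1 (mod 15).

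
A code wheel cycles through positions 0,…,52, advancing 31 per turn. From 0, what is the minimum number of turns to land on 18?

4

31⁻¹ ≡ 12 (mod 53) because 31·12 = 372 = 7·53 + 1.
Multiplying both sides by 12: x ≡ 12·18 = 216 ≡ 4 (mod 53).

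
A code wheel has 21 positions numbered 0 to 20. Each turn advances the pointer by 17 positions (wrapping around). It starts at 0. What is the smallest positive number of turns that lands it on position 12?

17⁻¹ ≡ 5 (mod 21) because 17·5 = 85 = 4·21 + 1.
Multiplying both sides by 5: x ≡ 5·12 = 60 ≡ 18 (mod 21).

18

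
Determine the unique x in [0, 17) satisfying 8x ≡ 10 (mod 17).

The inverse of 8 mod 17 is 15 (since 8·15 = 120 ≡ 1).
So x ≡ 15·10 = 150 ≡ 14 (mod 17).
Check: 8·14 = 112 = 6·17 + 10.

14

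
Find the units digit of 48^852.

Powers of 8 mod 10 repeat with period 4: 8, 4, 2, 6.
852 mod 4 = 0, so the last digit matches 8^4 = 6.

6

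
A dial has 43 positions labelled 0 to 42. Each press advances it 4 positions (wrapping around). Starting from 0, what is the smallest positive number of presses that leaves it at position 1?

11

4·11 = 44 = 1·43 + 1, so 4⁻¹ ≡ 11 (mod 43).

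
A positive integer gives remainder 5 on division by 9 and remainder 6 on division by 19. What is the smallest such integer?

158

Since 19·1 ≡ 1 (mod 9), take x = 6 + 19·((5−6)·1 mod 9) = 6 + 19·8 = 158.
Check: 158 mod 9 = 5, 158 mod 19 = 6.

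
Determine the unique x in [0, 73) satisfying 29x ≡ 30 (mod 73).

69

29⁻¹ ≡ 68 (mod 73) because 29·68 = 1972 = 27·73 + 1.
Multiplying both sides by 68: x ≡ 68·30 = 2040 ≡ 69 (mod 73).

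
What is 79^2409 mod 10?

Last digits of 9^n: 9, 1 (period 2).
2409 mod 2 = 1, so the last digit matches 9^1 = 9.

9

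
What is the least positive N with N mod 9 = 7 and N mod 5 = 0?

25

x ≡ 0 (mod 5) gives x ∈ {0, 5, 10, 15, 20, 25}.
The first of these with x mod 9 = 7 is 25.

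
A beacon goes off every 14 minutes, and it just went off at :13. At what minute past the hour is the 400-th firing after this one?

400·14 = 5600.
5600 − 93·60 = 20, so 5600 ≡ 20 (mod 60).
(13 + 20) mod 60 = 33.

33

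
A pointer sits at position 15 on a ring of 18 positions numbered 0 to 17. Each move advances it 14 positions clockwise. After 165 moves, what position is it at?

3

165·14 = 2310.
2310 − 128·18 = 6, so 2310 ≡ 6 (mod 18).
(15 + 6) mod 18 = 3.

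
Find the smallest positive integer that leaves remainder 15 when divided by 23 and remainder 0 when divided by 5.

x ≡ 0 (mod 5) gives x ∈ {0, 5, 10, 15}.
The first of these with x mod 23 = 15 is 15.

15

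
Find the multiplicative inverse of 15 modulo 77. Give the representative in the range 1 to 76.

36

77 = 5·15 + 2
15 = 7·2 + 1
2 = 2·1 + 0
Back-substituting gives 15·36 ≡ 1 (mod 77).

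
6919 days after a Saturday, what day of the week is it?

6919 = 988·7 + 3, so 6919 mod 7 = 3.
Saturday + 3 days → Tuesday.

Tuesday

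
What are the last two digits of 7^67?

43

Successive squares of 7 mod 100: 7^1≡7, 7^2≡49, 7^4≡1, 7^8≡1, 7^16≡1, 7^32≡1, 7^64≡1.
Since 67 = 1 + 2 + 64 in binary, 7^67 ≡ 7·49·1 ≡ 43 (mod 100).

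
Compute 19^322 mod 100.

Successive squares of 19 mod 100: 19^1≡19, 19^2≡61, 19^4≡21, 19^8≡41, 19^16≡81, 19^32≡61, 19^64≡21, 19^128≡41, 19^256≡81.
Since 322 = 2 + 64 + 256 in binary, 19^322 ≡ 61·21·81 ≡ 61 (mod 100).

61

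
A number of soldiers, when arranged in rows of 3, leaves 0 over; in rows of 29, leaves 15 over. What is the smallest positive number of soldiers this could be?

x ≡ 0 (mod 3) gives x ∈ {0, 3, 6, 9, 12, 15}.
The first of these with x mod 29 = 15 is 15.

15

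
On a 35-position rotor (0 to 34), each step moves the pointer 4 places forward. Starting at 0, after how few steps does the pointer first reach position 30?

4⁻¹ ≡ 9 (mod 35) because 4·9 = 36 = 1·35 + 1.
So x ≡ 9·30 = 270 ≡ 25 (mod 35).
Check: 4·25 = 100 = 2·35 + 30.

25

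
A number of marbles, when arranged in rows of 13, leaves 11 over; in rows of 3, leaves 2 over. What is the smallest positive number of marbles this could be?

11

x ≡ 2 (mod 3) gives x ∈ {2, 5, 8, 11}.
The first of these with x mod 13 = 11 is 11.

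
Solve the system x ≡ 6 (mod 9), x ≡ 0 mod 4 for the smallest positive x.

x ≡ 0 (mod 4) gives x ∈ {0, 4, 8, 12, 16, 20, 24}.
The first of these with x mod 9 = 6 is 24.

24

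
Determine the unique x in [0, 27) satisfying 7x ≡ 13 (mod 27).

25

7⁻¹ ≡ 4 (mod 27) because 7·4 = 28 = 1·27 + 1.
Multiplying both sides by 4: x ≡ 4·13 = 52 ≡ 25 (mod 27).
Check: 7·25 = 175 = 6·27 + 13.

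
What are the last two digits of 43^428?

01

By repeated squaring mod 100: 43^1≡43, 43^2≡49, 43^4≡1, 43^8≡1, 43^16≡1, 43^32≡1, 43^64≡1, 43^128≡1, 43^256≡1.
428 = 4 + 8 + 32 + 128 + 256, so 43^428 ≡ 1·1·1·1·1 ≡ 1 (mod 100).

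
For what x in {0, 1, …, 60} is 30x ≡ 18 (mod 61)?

25

The inverse of 30 mod 61 is 59 (since 30·59 = 1770 ≡ 1).
So x ≡ 59·18 = 1062 ≡ 25 (mod 61).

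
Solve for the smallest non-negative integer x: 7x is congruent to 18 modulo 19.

The inverse of 7 mod 19 is 11 (since 7·11 = 77 ≡ 1).
Multiplying both sides by 11: x ≡ 11·18 = 198 ≡ 8 (mod 19).
Check: 7·8 = 56 = 2·19 + 18.

8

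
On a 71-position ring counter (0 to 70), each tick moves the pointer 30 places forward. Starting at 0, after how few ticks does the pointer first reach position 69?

The inverse of 30 mod 71 is 45 (since 30·45 = 1350 ≡ 1).
So x ≡ 45·69 = 3105 ≡ 52 (mod 71).

52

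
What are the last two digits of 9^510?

By repeated squaring mod 100: 9^1≡9, 9^2≡81, 9^4≡61, 9^8≡21, 9^16≡41, 9^32≡81, 9^64≡61, 9^128≡21, 9^256≡41.
Since 510 = 2 + 4 + 8 + 16 + 32 + 64 + 128 + 256 in binary, 9^510 ≡ 81·61·21·41·81·61·21·41 ≡ 1 (mod 100).

01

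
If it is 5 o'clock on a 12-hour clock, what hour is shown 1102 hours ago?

7

1102 − 91·12 = 10, so 1102 ≡ 10 (mod 12).
5 − 10 → 7 on a 12-hour dial.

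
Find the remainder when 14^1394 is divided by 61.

Successive squares of 14 mod 61: 14^1≡14, 14^2≡13, 14^4≡47, 14^8≡13, 14^16≡47, 14^32≡13, 14^64≡47, 14^128≡13, 14^256≡47, 14^512≡13, 14^1024≡47.
Since 1394 = 2 + 16 + 32 + 64 + 256 + 1024 in binary, 14^1394 ≡ 13·47·13·47·47·47 ≡ 13 (mod 61).

13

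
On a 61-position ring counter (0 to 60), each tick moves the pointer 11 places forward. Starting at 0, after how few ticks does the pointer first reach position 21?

11⁻¹ ≡ 50 (mod 61) because 11·50 = 550 = 9·61 + 1.
So x ≡ 50·21 = 1050 ≡ 13 (mod 61).

13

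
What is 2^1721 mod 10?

2

Last digits of 2^n: 2, 4, 8, 6 (period 4).
1721 mod 4 = 1, so the last digit matches 2^1 = 2.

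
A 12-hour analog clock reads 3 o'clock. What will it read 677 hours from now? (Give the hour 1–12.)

Dividing 677 by 12 gives quotient 56 and remainder 5.
3 + 5 → 8 on a 12-hour dial.

8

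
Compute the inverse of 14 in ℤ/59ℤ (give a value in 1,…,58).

14·38 = 532 = 9·59 + 1, so 14⁻¹ ≡ 38 (mod 59).

38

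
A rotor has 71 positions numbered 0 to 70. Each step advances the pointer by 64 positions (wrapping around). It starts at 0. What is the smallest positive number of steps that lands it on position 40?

45

64⁻¹ ≡ 10 (mod 71) because 64·10 = 640 = 9·71 + 1.
So x ≡ 10·40 = 400 ≡ 45 (mod 71).
Check: 64·45 = 2880 = 40·71 + 40.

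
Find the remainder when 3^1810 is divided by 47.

By repeated squaring mod 47: 3^1≡3, 3^2≡9, 3^4≡34, 3^8≡28, 3^16≡32, 3^32≡37, 3^64≡6, 3^128≡36, 3^256≡27, 3^512≡24, 3^1024≡12.
1810 = 2 + 16 + 256 + 512 + 1024, so 3^1810 ≡ 9·32·27·24·12 ≡ 32 (mod 47).

32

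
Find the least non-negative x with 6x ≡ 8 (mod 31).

The inverse of 6 mod 31 is 26 (since 6·26 = 156 ≡ 1).
Multiplying both sides by 26: x ≡ 26·8 = 208 ≡ 22 (mod 31).

22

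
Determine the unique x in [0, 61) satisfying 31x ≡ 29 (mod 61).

58

31⁻¹ ≡ 2 (mod 61) because 31·2 = 62 = 1·61 + 1.
Multiplying both sides by 2: x ≡ 2·29 = 58 ≡ 58 (mod 61).
Check: 31·58 = 1798 = 29·61 + 29.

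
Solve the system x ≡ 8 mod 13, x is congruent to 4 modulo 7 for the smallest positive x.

60

Since 7·2 ≡ 1 (mod 13), take x = 4 + 7·((8−4)·2 mod 13) = 4 + 7·8 = 60.
Check: 60 mod 13 = 8, 60 mod 7 = 4.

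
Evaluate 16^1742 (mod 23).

By repeated squaring mod 23: 16^1≡16, 16^2≡3, 16^4≡9, 16^8≡12, 16^16≡6, 16^32≡13, 16^64≡8, 16^128≡18, 16^256≡2, 16^512≡4, 16^1024≡16.
Since 1742 = 2 + 4 + 8 + 64 + 128 + 512 + 1024 in binary, 16^1742 ≡ 3·9·12·8·18·4·16 ≡ 9 (mod 23).

9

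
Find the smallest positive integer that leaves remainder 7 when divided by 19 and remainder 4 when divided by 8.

x ≡ 4 (mod 8) gives x ∈ {4, 12, 20, 28, 36, 44, 52, 60, …}.
The first of these with x mod 19 = 7 is 140.

140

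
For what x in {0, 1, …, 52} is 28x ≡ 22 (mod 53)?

50

The inverse of 28 mod 53 is 36 (since 28·36 = 1008 ≡ 1).
So x ≡ 36·22 = 792 ≡ 50 (mod 53).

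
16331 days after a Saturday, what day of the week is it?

16331 − 2333·7 = 0, so 16331 ≡ 0 (mod 7).
Saturday + 0 days → Saturday.

Saturday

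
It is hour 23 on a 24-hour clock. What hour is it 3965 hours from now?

4

3965 = 165·24 + 5, so 3965 mod 24 = 5.
(23 + 5) mod 24 = 4.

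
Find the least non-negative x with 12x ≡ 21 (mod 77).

21

12⁻¹ ≡ 45 (mod 77) because 12·45 = 540 = 7·77 + 1.
So x ≡ 45·21 = 945 ≡ 21 (mod 77).
Check: 12·21 = 252 = 3·77 + 21.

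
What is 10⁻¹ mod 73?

10·22 = 220 = 3·73 + 1, so 10⁻¹ ≡ 22 (mod 73).

22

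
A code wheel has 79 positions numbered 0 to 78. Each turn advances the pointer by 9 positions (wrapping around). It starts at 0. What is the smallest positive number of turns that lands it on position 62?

9⁻¹ ≡ 44 (mod 79) because 9·44 = 396 = 5·79 + 1.
Multiplying both sides by 44: x ≡ 44·62 = 2728 ≡ 42 (mod 79).

42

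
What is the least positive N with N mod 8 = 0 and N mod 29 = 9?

x ≡ 0 (mod 8) gives x ∈ {0, 8, 16, 24, 32, 40, 48, 56, …}.
The first of these with x mod 29 = 9 is 96.

96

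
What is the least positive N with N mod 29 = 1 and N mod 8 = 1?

x ≡ 1 (mod 8) gives x ∈ {1}.
The first of these with x mod 29 = 1 is 1.

1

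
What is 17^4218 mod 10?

The units digit of 17^n cycles with period 4: 7, 9, 3, 1, …
4218 leaves remainder 2 on division by 4, so 17^4218 ends in 9.

9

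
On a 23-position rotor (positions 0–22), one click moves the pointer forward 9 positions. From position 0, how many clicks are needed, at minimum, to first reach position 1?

18

9·18 = 162 = 7·23 + 1, so 9⁻¹ ≡ 18 (mod 23).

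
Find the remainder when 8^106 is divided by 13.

Successive squares of 8 mod 13: 8^1≡8, 8^2≡12, 8^4≡1, 8^8≡1, 8^16≡1, 8^32≡1, 8^64≡1.
106 = 2 + 8 + 32 + 64, so 8^106 ≡ 12·1·1·1 ≡ 12 (mod 13).

12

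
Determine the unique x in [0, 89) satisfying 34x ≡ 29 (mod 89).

34⁻¹ ≡ 55 (mod 89) because 34·55 = 1870 = 21·89 + 1.
Multiplying both sides by 55: x ≡ 55·29 = 1595 ≡ 82 (mod 89).

82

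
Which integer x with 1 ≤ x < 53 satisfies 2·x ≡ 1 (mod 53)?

27

53 = 26·2 + 1
2 = 2·1 + 0
Back-substituting gives 2·27 ≡ 1 (mod 53).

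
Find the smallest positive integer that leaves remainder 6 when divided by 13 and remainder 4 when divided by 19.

175

x ≡ 6 (mod 13) gives x ∈ {6, 19, 32, 45, 58, 71, 84, 97, …}.
The first of these with x mod 19 = 4 is 175.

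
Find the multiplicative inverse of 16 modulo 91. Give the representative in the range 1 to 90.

91 = 5·16 + 11
16 = 1·11 + 5
11 = 2·5 + 1
5 = 5·1 + 0
Back-substituting gives 16·74 ≡ 1 (mod 91).

74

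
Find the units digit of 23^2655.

7

Powers of 3 mod 10 repeat with period 4: 3, 9, 7, 1.
2655 mod 4 = 3, so the last digit matches 3^3 = 7.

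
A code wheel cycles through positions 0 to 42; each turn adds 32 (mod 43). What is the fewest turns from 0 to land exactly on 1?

39

32·39 = 1248 = 29·43 + 1, so 32⁻¹ ≡ 39 (mod 43).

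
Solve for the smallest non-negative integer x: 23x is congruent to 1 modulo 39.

17

The inverse of 23 mod 39 is 17 (since 23·17 = 391 ≡ 1).
So x ≡ 17·1 = 17 ≡ 17 (mod 39).
Check: 23·17 = 391 = 10·39 + 1.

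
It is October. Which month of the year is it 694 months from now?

Dividing 694 by 12 gives quotient 57 and remainder 10.
October + 10 months → August.

August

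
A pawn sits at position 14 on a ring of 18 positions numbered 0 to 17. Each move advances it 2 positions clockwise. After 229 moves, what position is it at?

229·2 = 458.
Dividing 458 by 18 gives quotient 25 and remainder 8.
(14 + 8) mod 18 = 4.

4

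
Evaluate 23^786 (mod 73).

Successive squares of 23 mod 73: 23^1≡23, 23^2≡18, 23^4≡32, 23^8≡2, 23^16≡4, 23^32≡16, 23^64≡37, 23^128≡55, 23^256≡32, 23^512≡2.
786 = 2 + 16 + 256 + 512, so 23^786 ≡ 18·4·32·2 ≡ 9 (mod 73).

9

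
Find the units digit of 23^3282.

Last digits of 3^n: 3, 9, 7, 1 (period 4).
3282 mod 4 = 2, so the last digit matches 3^2 = 9.

9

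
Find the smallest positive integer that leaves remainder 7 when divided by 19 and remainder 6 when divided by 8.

Since 8·12 ≡ 1 (mod 19), take x = 6 + 8·((7−6)·12 mod 19) = 6 + 8·12 = 102.
Check: 102 mod 19 = 7, 102 mod 8 = 6.

102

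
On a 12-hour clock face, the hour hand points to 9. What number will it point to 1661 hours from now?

2

1661 − 138·12 = 5, so 1661 ≡ 5 (mod 12).
9 + 5 → 2 on a 12-hour dial.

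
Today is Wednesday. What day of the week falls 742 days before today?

742 = 106·7 + 0, so 742 mod 7 = 0.
Wednesday − 0 days → Wednesday.

Wednesday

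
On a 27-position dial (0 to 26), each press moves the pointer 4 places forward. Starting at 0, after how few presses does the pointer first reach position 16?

4

The inverse of 4 mod 27 is 7 (since 4·7 = 28 ≡ 1).
Multiplying both sides by 7: x ≡ 7·16 = 112 ≡ 4 (mod 27).
Check: 4·4 = 16 = 0·27 + 16.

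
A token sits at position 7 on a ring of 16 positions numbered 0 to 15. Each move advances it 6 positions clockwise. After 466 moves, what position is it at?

3

466·6 = 2796.
2796 mod 16 = 12 (since 174·16 = 2784).
(7 + 12) mod 16 = 3.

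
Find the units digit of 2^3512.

6

Last digits of 2^n: 2, 4, 8, 6 (period 4).
3512 mod 4 = 0, so the last digit matches 2^4 = 6.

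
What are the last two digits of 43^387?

07

Successive squares of 43 mod 100: 43^1≡43, 43^2≡49, 43^4≡1, 43^8≡1, 43^16≡1, 43^32≡1, 43^64≡1, 43^128≡1, 43^256≡1.
387 = 1 + 2 + 128 + 256, so 43^387 ≡ 43·49·1·1 ≡ 7 (mod 100).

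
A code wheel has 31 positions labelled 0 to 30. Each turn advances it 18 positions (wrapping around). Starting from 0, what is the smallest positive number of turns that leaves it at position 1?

18·19 = 342 = 11·31 + 1, so 18⁻¹ ≡ 19 (mod 31).

19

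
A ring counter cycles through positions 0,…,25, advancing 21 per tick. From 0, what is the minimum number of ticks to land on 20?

22

The inverse of 21 mod 26 is 5 (since 21·5 = 105 ≡ 1).
So x ≡ 5·20 = 100 ≡ 22 (mod 26).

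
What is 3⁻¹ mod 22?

15

3·15 = 45 = 2·22 + 1, so 3⁻¹ ≡ 15 (mod 22).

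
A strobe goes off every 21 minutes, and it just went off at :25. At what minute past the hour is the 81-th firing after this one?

81·21 = 1701.
1701 mod 60 = 21 (since 28·60 = 1680).
(25 + 21) mod 60 = 46.

46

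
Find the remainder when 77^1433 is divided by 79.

53

Successive squares of 77 mod 79: 77^1≡77, 77^2≡4, 77^4≡16, 77^8≡19, 77^16≡45, 77^32≡50, 77^64≡51, 77^128≡73, 77^256≡36, 77^512≡32, 77^1024≡76.
1433 = 1 + 8 + 16 + 128 + 256 + 1024, so 77^1433 ≡ 77·19·45·73·36·76 ≡ 53 (mod 79).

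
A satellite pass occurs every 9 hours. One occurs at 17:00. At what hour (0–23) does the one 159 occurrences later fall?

159·9 = 1431.
Dividing 1431 by 24 gives quotient 59 and remainder 15.
(17 + 15) mod 24 = 8.

8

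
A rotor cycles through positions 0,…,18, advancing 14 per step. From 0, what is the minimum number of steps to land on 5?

The inverse of 14 mod 19 is 15 (since 14·15 = 210 ≡ 1).
Multiplying both sides by 15: x ≡ 15·5 = 75 ≡ 18 (mod 19).
Check: 14·18 = 252 = 13·19 + 5.

18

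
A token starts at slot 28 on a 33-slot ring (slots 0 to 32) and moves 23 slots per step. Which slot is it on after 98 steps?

98·23 = 2254.
2254 − 68·33 = 10, so 2254 ≡ 10 (mod 33).
(28 + 10) mod 33 = 5.

5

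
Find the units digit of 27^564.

The units digit of 27^n cycles with period 4: 7, 9, 3, 1, …
564 leaves remainder 0 on division by 4, so 27^564 ends in 1.

1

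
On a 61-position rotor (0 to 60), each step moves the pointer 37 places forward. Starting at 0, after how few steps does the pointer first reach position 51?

37⁻¹ ≡ 33 (mod 61) because 37·33 = 1221 = 20·61 + 1.
Multiplying both sides by 33: x ≡ 33·51 = 1683 ≡ 36 (mod 61).

36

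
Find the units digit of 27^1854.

The units digit of 27^n cycles with period 4: 7, 9, 3, 1, …
1854 leaves remainder 2 on division by 4, so 27^1854 ends in 9.

9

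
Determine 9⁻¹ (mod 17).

2

9·2 = 18 = 1·17 + 1, so 9⁻¹ ≡ 2 (mod 17).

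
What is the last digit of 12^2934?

Powers of 2 mod 10 repeat with period 4: 2, 4, 8, 6.
2934 mod 4 = 2, so the last digit matches 2^2 = 4.

4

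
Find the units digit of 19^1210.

Last digits of 9^n: 9, 1 (period 2).
1210 leaves remainder 0 on division by 2, so 19^1210 ends in 1.

1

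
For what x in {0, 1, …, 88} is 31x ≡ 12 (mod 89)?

31⁻¹ ≡ 23 (mod 89) because 31·23 = 713 = 8·89 + 1.
Multiplying both sides by 23: x ≡ 23·12 = 276 ≡ 9 (mod 89).

9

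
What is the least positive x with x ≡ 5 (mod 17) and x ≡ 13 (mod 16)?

x ≡ 13 (mod 16) gives x ∈ {13, 29, 45, 61, 77, 93, 109, 125, …}.
The first of these with x mod 17 = 5 is 141.

141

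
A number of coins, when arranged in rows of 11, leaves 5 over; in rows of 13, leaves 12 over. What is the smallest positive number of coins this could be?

Since 13·6 ≡ 1 (mod 11), take x = 12 + 13·((5−12)·6 mod 11) = 12 + 13·2 = 38.
Check: 38 mod 11 = 5, 38 mod 13 = 12.

38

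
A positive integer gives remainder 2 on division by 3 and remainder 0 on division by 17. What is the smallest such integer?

x ≡ 2 (mod 3) gives x ∈ {2, 5, 8, 11, 14, 17}.
The first of these with x mod 17 = 0 is 17.

17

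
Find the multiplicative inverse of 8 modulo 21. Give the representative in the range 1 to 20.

21 = 2·8 + 5
8 = 1·5 + 3
5 = 1·3 + 2
3 = 1·2 + 1
2 = 2·1 + 0
Back-substituting gives 8·8 ≡ 1 (mod 21).

8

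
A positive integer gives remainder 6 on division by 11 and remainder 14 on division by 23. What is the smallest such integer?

83

Since 23·1 ≡ 1 (mod 11), take x = 14 + 23·((6−14)·1 mod 11) = 14 + 23·3 = 83.
Check: 83 mod 11 = 6, 83 mod 23 = 14.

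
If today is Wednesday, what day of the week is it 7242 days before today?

Saturday

7242 − 1034·7 = 4, so 7242 ≡ 4 (mod 7).
Wednesday − 4 days → Saturday.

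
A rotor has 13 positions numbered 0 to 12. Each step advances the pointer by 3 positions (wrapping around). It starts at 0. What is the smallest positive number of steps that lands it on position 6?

2

3⁻¹ ≡ 9 (mod 13) because 3·9 = 27 = 2·13 + 1.
So x ≡ 9·6 = 54 ≡ 2 (mod 13).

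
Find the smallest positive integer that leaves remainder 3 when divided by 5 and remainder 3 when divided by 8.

Since 8·2 ≡ 1 (mod 5), take x = 3 + 8·((3−3)·2 mod 5) = 3 + 8·0 = 3.
Check: 3 mod 5 = 3, 3 mod 8 = 3.

3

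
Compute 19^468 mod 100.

Successive squares of 19 mod 100: 19^1≡19, 19^2≡61, 19^4≡21, 19^8≡41, 19^16≡81, 19^32≡61, 19^64≡21, 19^128≡41, 19^256≡81.
Since 468 = 4 + 16 + 64 + 128 + 256 in binary, 19^468 ≡ 21·81·21·41·81 ≡ 41 (mod 100).

41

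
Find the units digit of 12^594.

4

The units digit of 12^n cycles with period 4: 2, 4, 8, 6, …
594 leaves remainder 2 on division by 4, so 12^594 ends in 4.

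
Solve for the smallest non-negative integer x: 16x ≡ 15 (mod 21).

18

16⁻¹ ≡ 4 (mod 21) because 16·4 = 64 = 3·21 + 1.
So x ≡ 4·15 = 60 ≡ 18 (mod 21).
Check: 16·18 = 288 = 13·21 + 15.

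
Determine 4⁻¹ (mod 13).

10

4·10 = 40 = 3·13 + 1, so 4⁻¹ ≡ 10 (mod 13).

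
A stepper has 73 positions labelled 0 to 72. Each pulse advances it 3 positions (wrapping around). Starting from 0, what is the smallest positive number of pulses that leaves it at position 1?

3·49 = 147 = 2·73 + 1, so 3⁻¹ ≡ 49 (mod 73).

49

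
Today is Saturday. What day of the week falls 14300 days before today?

14300 = 2042·7 + 6, so 14300 mod 7 = 6.
Saturday − 6 days → Sunday.

Sunday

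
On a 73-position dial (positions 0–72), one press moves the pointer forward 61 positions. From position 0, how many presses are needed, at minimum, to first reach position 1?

6

73 = 1·61 + 12
61 = 5·12 + 1
12 = 12·1 + 0
Back-substituting gives 61·6 ≡ 1 (mod 73).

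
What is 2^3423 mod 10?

8

Powers of 2 mod 10 repeat with period 4: 2, 4, 8, 6.
3423 leaves remainder 3 on division by 4, so 2^3423 ends in 8.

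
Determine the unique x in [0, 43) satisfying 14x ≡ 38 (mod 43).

15

The inverse of 14 mod 43 is 40 (since 14·40 = 560 ≡ 1).
So x ≡ 40·38 = 1520 ≡ 15 (mod 43).
Check: 14·15 = 210 = 4·43 + 38.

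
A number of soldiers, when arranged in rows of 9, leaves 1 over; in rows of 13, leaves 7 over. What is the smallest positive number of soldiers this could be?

x ≡ 1 (mod 9) gives x ∈ {1, 10, 19, 28, 37, 46}.
The first of these with x mod 13 = 7 is 46.

46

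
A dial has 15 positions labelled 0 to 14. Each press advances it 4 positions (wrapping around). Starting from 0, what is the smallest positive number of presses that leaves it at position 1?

4·4 = 16 = 1·15 + 1, so 4⁻¹ ≡ 4 (mod 15).

4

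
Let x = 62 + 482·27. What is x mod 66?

482·27 = 13014.
13014 = 197·66 + 12, so 13014 mod 66 = 12.
(62 + 12) mod 66 = 8.

8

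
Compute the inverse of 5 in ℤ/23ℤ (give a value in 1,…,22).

5·14 = 70 = 3·23 + 1, so 5⁻¹ ≡ 14 (mod 23).

14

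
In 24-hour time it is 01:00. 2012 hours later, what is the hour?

2012 − 83·24 = 20, so 2012 ≡ 20 (mod 24).
(1 + 20) mod 24 = 21.

21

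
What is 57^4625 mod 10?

7

Last digits of 7^n: 7, 9, 3, 1 (period 4).
4625 leaves remainder 1 on division by 4, so 57^4625 ends in 7.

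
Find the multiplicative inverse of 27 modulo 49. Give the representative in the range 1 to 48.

49 = 1·27 + 22
27 = 1·22 + 5
22 = 4·5 + 2
5 = 2·2 + 1
2 = 2·1 + 0
Back-substituting gives 27·20 ≡ 1 (mod 49).

20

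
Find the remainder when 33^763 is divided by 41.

Square-and-reduce mod 41: 33^1≡33, 33^2≡23, 33^4≡37, 33^8≡16, 33^16≡10, 33^32≡18, 33^64≡37, 33^128≡16, 33^256≡10, 33^512≡18.
763 = 1 + 2 + 8 + 16 + 32 + 64 + 128 + 512, so 33^763 ≡ 33·23·16·10·18·37·16·18 ≡ 21 (mod 41).

21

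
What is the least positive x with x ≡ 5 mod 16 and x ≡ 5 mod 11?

5

x ≡ 5 (mod 11) gives x ∈ {5}.
The first of these with x mod 16 = 5 is 5.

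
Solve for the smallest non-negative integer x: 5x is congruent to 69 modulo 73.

The inverse of 5 mod 73 is 44 (since 5·44 = 220 ≡ 1).
Multiplying both sides by 44: x ≡ 44·69 = 3036 ≡ 43 (mod 73).

43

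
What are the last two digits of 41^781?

41

By repeated squaring mod 100: 41^1≡41, 41^2≡81, 41^4≡61, 41^8≡21, 41^16≡41, 41^32≡81, 41^64≡61, 41^128≡21, 41^256≡41, 41^512≡81.
Since 781 = 1 + 4 + 8 + 256 + 512 in binary, 41^781 ≡ 41·61·21·41·81 ≡ 41 (mod 100).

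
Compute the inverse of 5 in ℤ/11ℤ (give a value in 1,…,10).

9

5·9 = 45 = 4·11 + 1, so 5⁻¹ ≡ 9 (mod 11).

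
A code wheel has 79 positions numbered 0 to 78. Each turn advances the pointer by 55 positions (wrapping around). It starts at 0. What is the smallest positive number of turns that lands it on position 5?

The inverse of 55 mod 79 is 23 (since 55·23 = 1265 ≡ 1).
Multiplying both sides by 23: x ≡ 23·5 = 115 ≡ 36 (mod 79).
Check: 55·36 = 1980 = 25·79 + 5.

36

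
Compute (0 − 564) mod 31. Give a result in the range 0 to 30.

25

564 mod 31 = 6 (since 18·31 = 558).
(0 − 6) mod 31 = 25.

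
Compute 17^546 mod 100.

Successive squares of 17 mod 100: 17^1≡17, 17^2≡89, 17^4≡21, 17^8≡41, 17^16≡81, 17^32≡61, 17^64≡21, 17^128≡41, 17^256≡81, 17^512≡61.
Since 546 = 2 + 32 + 512 in binary, 17^546 ≡ 89·61·61 ≡ 69 (mod 100).

69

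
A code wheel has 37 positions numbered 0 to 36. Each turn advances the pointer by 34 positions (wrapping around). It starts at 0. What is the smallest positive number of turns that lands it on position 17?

19

The inverse of 34 mod 37 is 12 (since 34·12 = 408 ≡ 1).
So x ≡ 12·17 = 204 ≡ 19 (mod 37).
Check: 34·19 = 646 = 17·37 + 17.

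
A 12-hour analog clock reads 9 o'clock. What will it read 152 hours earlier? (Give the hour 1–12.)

1

Dividing 152 by 12 gives quotient 12 and remainder 8.
9 − 8 → 1 on a 12-hour dial.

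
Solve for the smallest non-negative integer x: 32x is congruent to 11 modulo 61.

48

32⁻¹ ≡ 21 (mod 61) because 32·21 = 672 = 11·61 + 1.
Multiplying both sides by 21: x ≡ 21·11 = 231 ≡ 48 (mod 61).
Check: 32·48 = 1536 = 25·61 + 11.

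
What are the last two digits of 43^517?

43

Square-and-reduce mod 100: 43^1≡43, 43^2≡49, 43^4≡1, 43^8≡1, 43^16≡1, 43^32≡1, 43^64≡1, 43^128≡1, 43^256≡1, 43^512≡1.
517 = 1 + 4 + 512, so 43^517 ≡ 43·1·1 ≡ 43 (mod 100).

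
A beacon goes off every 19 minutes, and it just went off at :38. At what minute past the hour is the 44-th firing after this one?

34

44·19 = 836.
836 = 13·60 + 56, so 836 mod 60 = 56.
(38 + 56) mod 60 = 34.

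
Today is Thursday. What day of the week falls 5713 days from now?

5713 mod 7 = 1 (since 816·7 = 5712).
Thursday + 1 day → Friday.

Friday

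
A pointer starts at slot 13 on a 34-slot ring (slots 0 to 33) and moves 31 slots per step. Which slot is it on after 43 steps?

43·31 = 1333.
Dividing 1333 by 34 gives quotient 39 and remainder 7.
(13 + 7) mod 34 = 20.

20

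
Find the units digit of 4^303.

4

Powers of 4 mod 10 repeat with period 2: 4, 6.
303 mod 2 = 1, so the last digit matches 4^1 = 4.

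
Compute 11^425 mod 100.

By repeated squaring mod 100: 11^1≡11, 11^2≡21, 11^4≡41, 11^8≡81, 11^16≡61, 11^32≡21, 11^64≡41, 11^128≡81, 11^256≡61.
Since 425 = 1 + 8 + 32 + 128 + 256 in binary, 11^425 ≡ 11·81·21·81·61 ≡ 51 (mod 100).

51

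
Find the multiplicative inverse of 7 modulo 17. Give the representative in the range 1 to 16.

17 = 2·7 + 3
7 = 2·3 + 1
3 = 3·1 + 0
Back-substituting gives 7·5 ≡ 1 (mod 17).

5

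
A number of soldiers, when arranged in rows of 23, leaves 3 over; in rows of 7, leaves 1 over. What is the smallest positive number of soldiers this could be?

141

x ≡ 1 (mod 7) gives x ∈ {1, 8, 15, 22, 29, 36, 43, 50, …}.
The first of these with x mod 23 = 3 is 141.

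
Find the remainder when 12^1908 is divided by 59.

Successive squares of 12 mod 59: 12^1≡12, 12^2≡26, 12^4≡27, 12^8≡21, 12^16≡28, 12^32≡17, 12^64≡53, 12^128≡36, 12^256≡57, 12^512≡4, 12^1024≡16.
Since 1908 = 4 + 16 + 32 + 64 + 256 + 512 + 1024 in binary, 12^1908 ≡ 27·28·17·53·57·4·16 ≡ 49 (mod 59).

49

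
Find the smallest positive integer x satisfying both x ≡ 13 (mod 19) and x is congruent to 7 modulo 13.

241

x ≡ 7 (mod 13) gives x ∈ {7, 20, 33, 46, 59, 72, 85, 98, …}.
The first of these with x mod 19 = 13 is 241.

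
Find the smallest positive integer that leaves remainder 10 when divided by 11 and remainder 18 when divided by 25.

43

x ≡ 10 (mod 11) gives x ∈ {10, 21, 32, 43}.
The first of these with x mod 25 = 18 is 43.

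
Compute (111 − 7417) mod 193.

28

7417 mod 193 = 83 (since 38·193 = 7334).
(111 − 83) mod 193 = 28.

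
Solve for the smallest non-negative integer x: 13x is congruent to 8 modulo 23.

13⁻¹ ≡ 16 (mod 23) because 13·16 = 208 = 9·23 + 1.
Multiplying both sides by 16: x ≡ 16·8 = 128 ≡ 13 (mod 23).

13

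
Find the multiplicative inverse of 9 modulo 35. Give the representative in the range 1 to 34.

9·4 = 36 = 1·35 + 1, so 9⁻¹ ≡ 4 (mod 35).

4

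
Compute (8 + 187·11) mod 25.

15

187·11 = 2057.
Dividing 2057 by 25 gives quotient 82 and remainder 7.
(8 + 7) mod 25 = 15.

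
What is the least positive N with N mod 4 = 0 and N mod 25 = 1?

x ≡ 0 (mod 4) gives x ∈ {0, 4, 8, 12, 16, 20, 24, 28, …}.
The first of these with x mod 25 = 1 is 76.

76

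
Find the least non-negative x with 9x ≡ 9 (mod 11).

The inverse of 9 mod 11 is 5 (since 9·5 = 45 ≡ 1).
Multiplying both sides by 5: x ≡ 5·9 = 45 ≡ 1 (mod 11).

1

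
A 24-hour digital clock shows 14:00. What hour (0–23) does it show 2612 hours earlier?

18

2612 = 108·24 + 20, so 2612 mod 24 = 20.
(14 − 20) mod 24 = 18.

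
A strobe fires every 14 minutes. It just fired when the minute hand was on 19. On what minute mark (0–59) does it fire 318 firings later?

31

318·14 = 4452.
4452 − 74·60 = 12, so 4452 ≡ 12 (mod 60).
(19 + 12) mod 60 = 31.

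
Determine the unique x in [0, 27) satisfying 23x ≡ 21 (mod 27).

15

The inverse of 23 mod 27 is 20 (since 23·20 = 460 ≡ 1).
Multiplying both sides by 20: x ≡ 20·21 = 420 ≡ 15 (mod 27).
Check: 23·15 = 345 = 12·27 + 21.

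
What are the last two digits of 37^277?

17

Successive squares of 37 mod 100: 37^1≡37, 37^2≡69, 37^4≡61, 37^8≡21, 37^16≡41, 37^32≡81, 37^64≡61, 37^128≡21, 37^256≡41.
277 = 1 + 4 + 16 + 256, so 37^277 ≡ 37·61·41·41 ≡ 17 (mod 100).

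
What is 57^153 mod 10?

Last digits of 7^n: 7, 9, 3, 1 (period 4).
153 mod 4 = 1, so the last digit matches 7^1 = 7.

7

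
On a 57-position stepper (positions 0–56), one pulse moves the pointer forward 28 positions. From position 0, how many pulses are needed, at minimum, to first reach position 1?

55

57 = 2·28 + 1
28 = 28·1 + 0
Back-substituting gives 28·55 ≡ 1 (mod 57).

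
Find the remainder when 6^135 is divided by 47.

42

Successive squares of 6 mod 47: 6^1≡6, 6^2≡36, 6^4≡27, 6^8≡24, 6^16≡12, 6^32≡3, 6^64≡9, 6^128≡34.
135 = 1 + 2 + 4 + 128, so 6^135 ≡ 6·36·27·34 ≡ 42 (mod 47).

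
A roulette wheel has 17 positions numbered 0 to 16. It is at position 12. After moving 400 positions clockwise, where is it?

400 − 23·17 = 9, so 400 ≡ 9 (mod 17).
(12 + 9) mod 17 = 4.

4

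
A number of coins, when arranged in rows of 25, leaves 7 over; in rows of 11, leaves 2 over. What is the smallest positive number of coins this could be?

57

x ≡ 2 (mod 11) gives x ∈ {2, 13, 24, 35, 46, 57}.
The first of these with x mod 25 = 7 is 57.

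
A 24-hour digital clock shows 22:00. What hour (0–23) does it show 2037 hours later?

2037 = 84·24 + 21, so 2037 mod 24 = 21.
(22 + 21) mod 24 = 19.

19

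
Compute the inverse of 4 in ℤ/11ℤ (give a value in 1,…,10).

3

4·3 = 12 = 1·11 + 1, so 4⁻¹ ≡ 3 (mod 11).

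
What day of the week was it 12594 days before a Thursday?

Wednesday

12594 − 1799·7 = 1, so 12594 ≡ 1 (mod 7).
Thursday − 1 day → Wednesday.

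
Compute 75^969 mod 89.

Square-and-reduce mod 89: 75^1≡75, 75^2≡18, 75^4≡57, 75^8≡45, 75^16≡67, 75^32≡39, 75^64≡8, 75^128≡64, 75^256≡2, 75^512≡4.
Since 969 = 1 + 8 + 64 + 128 + 256 + 512 in binary, 75^969 ≡ 75·45·8·64·2·4 ≡ 75 (mod 89).

75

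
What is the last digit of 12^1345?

2

Powers of 2 mod 10 repeat with period 4: 2, 4, 8, 6.
1345 mod 4 = 1, so the last digit matches 2^1 = 2.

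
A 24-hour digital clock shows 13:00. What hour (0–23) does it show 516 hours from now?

1

516 = 21·24 + 12, so 516 mod 24 = 12.
(13 + 12) mod 24 = 1.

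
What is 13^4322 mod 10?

9

Last digits of 3^n: 3, 9, 7, 1 (period 4).
4322 leaves remainder 2 on division by 4, so 13^4322 ends in 9.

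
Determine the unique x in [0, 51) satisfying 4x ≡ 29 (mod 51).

20

4⁻¹ ≡ 13 (mod 51) because 4·13 = 52 = 1·51 + 1.
Multiplying both sides by 13: x ≡ 13·29 = 377 ≡ 20 (mod 51).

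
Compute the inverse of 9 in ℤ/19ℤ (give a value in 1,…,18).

9·17 = 153 = 8·19 + 1, so 9⁻¹ ≡ 17 (mod 19).

17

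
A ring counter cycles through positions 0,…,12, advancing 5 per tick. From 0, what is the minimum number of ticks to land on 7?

4

5⁻¹ ≡ 8 (mod 13) because 5·8 = 40 = 3·13 + 1.
Multiplying both sides by 8: x ≡ 8·7 = 56 ≡ 4 (mod 13).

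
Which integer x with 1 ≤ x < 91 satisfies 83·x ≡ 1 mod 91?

91 = 1·83 + 8
83 = 10·8 + 3
8 = 2·3 + 2
3 = 1·2 + 1
2 = 2·1 + 0
Back-substituting gives 83·34 ≡ 1 (mod 91).

34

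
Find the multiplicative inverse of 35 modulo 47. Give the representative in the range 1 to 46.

35·43 = 1505 = 32·47 + 1, so 35⁻¹ ≡ 43 (mod 47).

43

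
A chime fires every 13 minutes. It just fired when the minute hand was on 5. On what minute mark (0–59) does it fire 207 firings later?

207·13 = 2691.
2691 − 44·60 = 51, so 2691 ≡ 51 (mod 60).
(5 + 51) mod 60 = 56.

56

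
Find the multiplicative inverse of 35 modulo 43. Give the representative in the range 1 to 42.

35·16 = 560 = 13·43 + 1, so 35⁻¹ ≡ 16 (mod 43).

16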